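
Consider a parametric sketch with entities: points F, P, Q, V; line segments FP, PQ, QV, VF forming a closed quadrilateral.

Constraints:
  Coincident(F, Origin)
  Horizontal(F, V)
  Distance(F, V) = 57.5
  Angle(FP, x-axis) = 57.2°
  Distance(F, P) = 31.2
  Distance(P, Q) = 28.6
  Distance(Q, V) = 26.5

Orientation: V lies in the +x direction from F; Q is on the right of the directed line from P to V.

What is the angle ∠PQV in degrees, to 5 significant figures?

122.56°

F is at the origin; FV is horizontal with |FV| = 57.5 and V in +x, so V = (57.5, 0). FP runs at 57.2° with |FP| = 31.2, so P = (16.901, 26.226). Q is determined by |PQ| = 28.6 and |QV| = 26.5 together: it lies at the intersection of circle(P, 28.6) and circle(V, 26.5). With |PV| = 48.333, the foot of the radical line on PV is 25.363 from P and the perpendicular offset is √(28.6² − 25.363²) = 13.216. Taking the right-of-PV solution: Q = (31.035, 1.3621).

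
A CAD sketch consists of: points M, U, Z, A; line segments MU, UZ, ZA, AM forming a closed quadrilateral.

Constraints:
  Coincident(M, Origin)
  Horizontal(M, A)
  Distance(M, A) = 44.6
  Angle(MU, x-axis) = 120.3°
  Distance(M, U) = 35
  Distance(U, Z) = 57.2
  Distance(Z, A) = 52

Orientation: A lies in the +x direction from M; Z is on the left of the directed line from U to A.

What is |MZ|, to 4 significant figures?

62.34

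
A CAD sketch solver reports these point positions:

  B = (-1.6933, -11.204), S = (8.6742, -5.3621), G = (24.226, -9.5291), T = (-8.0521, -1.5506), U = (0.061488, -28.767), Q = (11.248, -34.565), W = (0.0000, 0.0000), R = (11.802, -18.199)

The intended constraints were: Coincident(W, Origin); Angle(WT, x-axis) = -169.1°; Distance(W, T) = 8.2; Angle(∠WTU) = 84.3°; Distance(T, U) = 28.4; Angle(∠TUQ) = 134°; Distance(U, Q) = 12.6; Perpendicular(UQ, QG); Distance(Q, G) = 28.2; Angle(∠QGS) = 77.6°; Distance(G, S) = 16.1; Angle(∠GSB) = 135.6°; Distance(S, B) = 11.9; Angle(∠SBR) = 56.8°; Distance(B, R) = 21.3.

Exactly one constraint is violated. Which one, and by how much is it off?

Distance(B, R) = 21.3 — off by 6.10.

W = (0.00, 0.00) ✓; WT at -169.1° ✓; |WT| = 8.200 ✓; ∠WTU = 84.30° ✓; |TU| = 28.40 ✓; ∠TUQ = 134.0° ✓; |UQ| = 12.60 ✓; ∠(UQ, QG) = 90.00° ✓; |QG| = 28.20 ✓; ∠QGS = 77.60° ✓; |GS| = 16.10 ✓; ∠GSB = 135.6° ✓; |SB| = 11.90 ✓; ∠SBR = 56.80° ✓; |BR| = 15.20 ✗.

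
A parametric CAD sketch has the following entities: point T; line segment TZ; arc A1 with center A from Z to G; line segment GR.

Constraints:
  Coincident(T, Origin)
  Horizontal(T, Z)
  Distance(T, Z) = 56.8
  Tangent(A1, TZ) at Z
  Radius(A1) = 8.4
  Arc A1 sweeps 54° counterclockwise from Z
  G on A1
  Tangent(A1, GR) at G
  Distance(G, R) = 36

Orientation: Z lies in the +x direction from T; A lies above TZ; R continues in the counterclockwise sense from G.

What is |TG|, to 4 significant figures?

63.69

T is at the origin; TZ is horizontal with |TZ| = 56.8 and Z on the +x side, so Z = (56.80, 0.000). A1 meets TZ tangentially, so AZ is at right angles to TZ, so A = Z + (0, 8.4) = (56.80, 8.400). On A1, Z sits at bearing -90° from A; a 54° counterclockwise sweep puts G at bearing -36°, so G = A + 8.4·(cos -36°, sin -36°) = (63.60, 3.463). Then |TG| = |G − T| = 63.69.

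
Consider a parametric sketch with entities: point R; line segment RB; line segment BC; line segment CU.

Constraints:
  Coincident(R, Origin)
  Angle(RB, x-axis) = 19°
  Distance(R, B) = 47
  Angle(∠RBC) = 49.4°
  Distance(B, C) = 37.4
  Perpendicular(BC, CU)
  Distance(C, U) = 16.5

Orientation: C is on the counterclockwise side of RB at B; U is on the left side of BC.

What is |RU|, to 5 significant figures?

20.360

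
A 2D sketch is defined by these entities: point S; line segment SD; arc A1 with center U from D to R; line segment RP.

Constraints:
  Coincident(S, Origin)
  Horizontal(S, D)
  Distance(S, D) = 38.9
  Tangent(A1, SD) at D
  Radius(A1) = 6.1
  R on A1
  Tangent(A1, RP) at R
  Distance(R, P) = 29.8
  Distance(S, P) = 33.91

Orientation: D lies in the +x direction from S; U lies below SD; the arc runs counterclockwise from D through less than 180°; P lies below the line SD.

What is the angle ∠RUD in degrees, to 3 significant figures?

59.1°

S is at the origin; S and D share the same y with |SD| = 38.9 and D on the +x side, so D = (38.9, 0.00). A1 meets SD tangentially, so UD is at right angles to SD, so U = D + (0, -6.1) = (38.9, -6.10). Since UR ⟂ RP (tangency), |UP| = √(6.1² + 29.8²) = 30.4 regardless of where R sits on A1. So P lies on both circle(S, 33.91) and circle(U, 30.4); the below-SD intersection is P = (18.3, -28.5). R is the foot of the tangent from P: R = (33.7, -2.96).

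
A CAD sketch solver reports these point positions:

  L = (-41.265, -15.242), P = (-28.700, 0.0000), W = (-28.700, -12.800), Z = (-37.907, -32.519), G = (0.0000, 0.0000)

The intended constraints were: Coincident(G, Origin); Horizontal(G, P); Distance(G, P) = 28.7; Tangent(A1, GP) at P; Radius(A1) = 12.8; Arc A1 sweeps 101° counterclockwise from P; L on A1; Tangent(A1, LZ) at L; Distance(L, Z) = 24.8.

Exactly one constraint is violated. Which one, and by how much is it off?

Distance(L, Z) = 24.8 — off by 7.20.

G = (0.00, 0.00) ✓; G.y = 0.00, P.y = 0.00 ✓; |GP| = 28.70 ✓; ∠(WP, PG) = 90.00° ✓; |WP| = 12.80 ✓; bearing(W→L) − bearing(W→P) = 101.0° ✓; |WL| = 12.80 ✓; ∠(WL, LZ) = 90.00° ✓; |LZ| = 17.60 ✗.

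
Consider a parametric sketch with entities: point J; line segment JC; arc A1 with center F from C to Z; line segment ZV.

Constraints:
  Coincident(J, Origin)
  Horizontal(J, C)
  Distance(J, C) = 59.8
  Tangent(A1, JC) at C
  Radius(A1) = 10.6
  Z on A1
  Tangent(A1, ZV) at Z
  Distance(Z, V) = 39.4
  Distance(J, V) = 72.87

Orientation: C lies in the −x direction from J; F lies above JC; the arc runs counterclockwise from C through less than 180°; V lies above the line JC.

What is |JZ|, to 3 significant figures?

50.5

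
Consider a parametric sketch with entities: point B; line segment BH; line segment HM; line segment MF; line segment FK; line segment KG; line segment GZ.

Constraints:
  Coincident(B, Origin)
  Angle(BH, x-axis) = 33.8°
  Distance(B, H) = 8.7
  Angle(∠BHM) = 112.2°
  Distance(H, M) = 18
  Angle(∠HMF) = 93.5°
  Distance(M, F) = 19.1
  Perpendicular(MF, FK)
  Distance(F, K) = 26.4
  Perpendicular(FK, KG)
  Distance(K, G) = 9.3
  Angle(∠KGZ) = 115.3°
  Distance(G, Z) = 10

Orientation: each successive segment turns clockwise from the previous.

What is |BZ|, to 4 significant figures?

4.545

FK ⟂ KG, so KG runs at 59.50°; with |KG| = 9.3, G = (-5.569, -0.2707). ∠KGZ = 115.3° gives GZ at -5.200° from the x-axis; with |GZ| = 10.0, Z = (4.390, -1.177). Then |BZ| = |Z − B| = 4.545.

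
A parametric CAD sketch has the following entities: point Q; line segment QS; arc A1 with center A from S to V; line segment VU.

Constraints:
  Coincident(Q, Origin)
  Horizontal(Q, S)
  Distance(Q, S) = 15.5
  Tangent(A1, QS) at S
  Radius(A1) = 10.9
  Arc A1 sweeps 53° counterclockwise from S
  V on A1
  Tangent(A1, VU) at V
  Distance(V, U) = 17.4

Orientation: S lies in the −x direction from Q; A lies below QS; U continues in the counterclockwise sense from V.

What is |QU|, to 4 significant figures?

39.18

Q is at the origin; Q and S share the same y with |QS| = 15.5 and S on the −x side, so S = (-15.50, 0.000). Since A1 is tangent to QS there, AS ⟂ QS, so A = S + (0, -10.9) = (-15.50, -10.90). On A1, S sits at bearing 90° from A; a 53° counterclockwise sweep puts V at bearing 143°, so V = A + 10.9·(cos 143°, sin 143°) = (-24.21, -4.340). The tangent condition forces AV to be normal to VU, so VU runs along (−sin 143°, cos 143°); with |VU| = 17.4, U = (-34.68, -18.24). Then |QU| = |U − Q| = 39.18.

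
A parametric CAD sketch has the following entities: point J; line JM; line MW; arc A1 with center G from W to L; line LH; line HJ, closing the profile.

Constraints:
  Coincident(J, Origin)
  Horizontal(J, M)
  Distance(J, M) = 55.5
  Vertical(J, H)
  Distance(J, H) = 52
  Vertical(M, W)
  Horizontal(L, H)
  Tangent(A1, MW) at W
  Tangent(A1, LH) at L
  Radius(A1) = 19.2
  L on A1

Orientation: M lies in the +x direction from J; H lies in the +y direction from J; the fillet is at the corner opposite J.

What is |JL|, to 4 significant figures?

63.42

The virtual corner opposite J is at (55.50, 52.00). A1 meets MW tangentially, so GW is at right angles to MW and tangency of A1 to LH means the radius GL is perpendicular to LH, with radius 19.2, so the center G sits 19.2 in from both sides at G = (36.30, 32.80). That places the tangent points at W = (55.50, 32.80) on MW and L = (36.30, 52.00) on LH. Then |JL| = |L − J| = 63.42.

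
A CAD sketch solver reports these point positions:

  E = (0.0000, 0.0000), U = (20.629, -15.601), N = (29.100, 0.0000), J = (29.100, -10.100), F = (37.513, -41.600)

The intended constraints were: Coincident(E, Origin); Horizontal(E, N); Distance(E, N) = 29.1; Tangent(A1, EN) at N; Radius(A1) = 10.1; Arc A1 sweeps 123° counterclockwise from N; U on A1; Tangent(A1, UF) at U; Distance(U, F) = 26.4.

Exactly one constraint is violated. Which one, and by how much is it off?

Distance(U, F) = 26.4 — off by 4.60.

E = (0.00, 0.00) ✓; E.y = 0.00, N.y = 0.00 ✓; |EN| = 29.10 ✓; ∠(JN, NE) = 90.00° ✓; |JN| = 10.10 ✓; bearing(J→U) − bearing(J→N) = 123.0° ✓; |JU| = 10.10 ✓; ∠(JU, UF) = 90.00° ✓; |UF| = 31.00 ✗.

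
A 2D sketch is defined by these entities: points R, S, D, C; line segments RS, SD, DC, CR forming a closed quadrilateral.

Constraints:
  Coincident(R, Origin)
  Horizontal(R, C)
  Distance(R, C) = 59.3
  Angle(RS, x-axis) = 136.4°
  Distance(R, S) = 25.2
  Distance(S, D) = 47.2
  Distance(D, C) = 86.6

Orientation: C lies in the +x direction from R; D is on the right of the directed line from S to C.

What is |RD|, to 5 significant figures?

36.970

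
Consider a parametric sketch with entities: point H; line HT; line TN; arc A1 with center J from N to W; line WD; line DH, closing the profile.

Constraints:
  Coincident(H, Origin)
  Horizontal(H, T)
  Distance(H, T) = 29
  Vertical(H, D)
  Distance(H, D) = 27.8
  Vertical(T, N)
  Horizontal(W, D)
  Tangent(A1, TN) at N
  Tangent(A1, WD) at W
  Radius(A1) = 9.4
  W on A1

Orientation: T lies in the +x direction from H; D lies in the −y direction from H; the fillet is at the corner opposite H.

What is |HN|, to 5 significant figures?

34.345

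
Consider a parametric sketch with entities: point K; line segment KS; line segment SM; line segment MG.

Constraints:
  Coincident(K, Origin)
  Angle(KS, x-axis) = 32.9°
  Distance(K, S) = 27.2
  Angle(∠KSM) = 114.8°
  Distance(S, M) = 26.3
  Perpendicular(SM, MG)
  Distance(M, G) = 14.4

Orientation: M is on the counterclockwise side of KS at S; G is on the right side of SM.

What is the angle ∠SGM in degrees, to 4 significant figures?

61.30°

K is at the origin; KS runs at 32.9° with length 27.2, so S = 27.2·(cos 32.9°, sin 32.9°) = (22.84, 14.77). ∠KSM = 114.8°, so SM runs at 32.9° + (180° − 114.8°) = 98.10° from the x-axis; with |SM| = 26.3, M = S + 26.3·(cos 98.10°, sin 98.10°) = (19.13, 40.81). The perpendicularity gives MG at right angles to SM; with |MG| = 14.4 on the right of SM, G = M + 14.4·(0.9900, 0.1409) = (33.39, 42.84). Then cos ∠SGM = GS·GM / (|GS||GM|), giving 61.30°.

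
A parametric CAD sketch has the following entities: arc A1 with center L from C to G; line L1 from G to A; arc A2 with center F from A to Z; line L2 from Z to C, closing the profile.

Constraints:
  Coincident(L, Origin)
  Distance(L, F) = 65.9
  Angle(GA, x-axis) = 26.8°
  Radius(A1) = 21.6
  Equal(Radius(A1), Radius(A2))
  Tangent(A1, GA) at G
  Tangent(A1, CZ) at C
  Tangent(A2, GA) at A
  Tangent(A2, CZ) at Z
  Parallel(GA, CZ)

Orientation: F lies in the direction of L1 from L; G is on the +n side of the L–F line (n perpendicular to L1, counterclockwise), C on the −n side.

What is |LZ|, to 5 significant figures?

69.350

Tangency of A1 to both parallel lines with radius 21.6 puts G and C at L ± 21.6·n: G = (-9.7390, 19.280), C = (9.7390, -19.280). Equal radii place A and Z the same way about F: A = F + 21.6·n = (49.082, 48.993), Z = F − 21.6·n = (68.560, 10.433). Then |LZ| = |Z − L| = 69.350.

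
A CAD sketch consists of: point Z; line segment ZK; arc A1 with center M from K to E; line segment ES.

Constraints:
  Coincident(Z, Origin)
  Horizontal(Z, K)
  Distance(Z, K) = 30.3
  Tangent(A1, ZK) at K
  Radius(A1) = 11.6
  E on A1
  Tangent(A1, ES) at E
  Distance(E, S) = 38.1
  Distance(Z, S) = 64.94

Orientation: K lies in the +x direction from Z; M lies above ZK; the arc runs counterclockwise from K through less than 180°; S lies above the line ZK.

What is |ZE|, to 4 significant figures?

43.49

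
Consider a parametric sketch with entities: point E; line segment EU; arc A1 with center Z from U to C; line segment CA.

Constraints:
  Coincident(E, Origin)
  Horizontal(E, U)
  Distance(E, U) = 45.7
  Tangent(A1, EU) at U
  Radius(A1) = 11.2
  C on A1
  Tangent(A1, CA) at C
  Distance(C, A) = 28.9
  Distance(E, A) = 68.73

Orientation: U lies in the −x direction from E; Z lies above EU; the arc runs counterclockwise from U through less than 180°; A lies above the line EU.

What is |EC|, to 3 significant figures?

41.3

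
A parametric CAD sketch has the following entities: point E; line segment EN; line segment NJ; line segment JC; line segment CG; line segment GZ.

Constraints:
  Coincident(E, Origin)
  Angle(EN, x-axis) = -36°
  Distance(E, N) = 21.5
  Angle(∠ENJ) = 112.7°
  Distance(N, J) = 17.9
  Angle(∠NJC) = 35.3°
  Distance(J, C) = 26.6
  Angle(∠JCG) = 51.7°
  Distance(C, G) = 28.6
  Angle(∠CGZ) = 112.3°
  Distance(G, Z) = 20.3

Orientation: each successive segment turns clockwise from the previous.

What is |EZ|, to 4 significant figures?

47.02

E is at the origin; EN runs at -36.0° with length 21.5, so N = (17.39, -12.64). ∠ENJ = 112.7° gives NJ at -103.3° from the x-axis; with |NJ| = 17.9, J = (13.28, -30.06). ∠NJC = 35.3° gives JC at 112.0° from the x-axis; with |JC| = 26.6, C = (3.311, -5.394). ∠JCG = 51.7° gives CG at -16.30° from the x-axis; with |CG| = 28.6, G = (30.76, -13.42). ∠CGZ = 112.3° gives GZ at -84.00° from the x-axis; with |GZ| = 20.3, Z = (32.88, -33.61). Then |EZ| = |Z − E| = 47.02.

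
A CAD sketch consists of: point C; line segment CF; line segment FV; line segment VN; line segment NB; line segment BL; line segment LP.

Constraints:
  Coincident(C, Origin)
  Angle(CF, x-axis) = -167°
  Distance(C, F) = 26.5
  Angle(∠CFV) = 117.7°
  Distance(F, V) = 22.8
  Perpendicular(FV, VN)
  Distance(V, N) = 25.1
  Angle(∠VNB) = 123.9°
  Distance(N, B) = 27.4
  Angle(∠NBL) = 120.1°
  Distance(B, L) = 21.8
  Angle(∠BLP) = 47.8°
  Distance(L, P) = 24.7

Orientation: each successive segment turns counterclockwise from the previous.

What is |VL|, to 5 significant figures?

52.370

∠VNB = 123.9° gives NB at 41.400° from the x-axis; with |NB| = 27.4, B = (13.225, -16.264). ∠NBL = 120.1° gives BL at 101.30° from the x-axis; with |BL| = 21.8, L = (8.9534, 5.1131). Then |VL| = |L − V| = 52.370.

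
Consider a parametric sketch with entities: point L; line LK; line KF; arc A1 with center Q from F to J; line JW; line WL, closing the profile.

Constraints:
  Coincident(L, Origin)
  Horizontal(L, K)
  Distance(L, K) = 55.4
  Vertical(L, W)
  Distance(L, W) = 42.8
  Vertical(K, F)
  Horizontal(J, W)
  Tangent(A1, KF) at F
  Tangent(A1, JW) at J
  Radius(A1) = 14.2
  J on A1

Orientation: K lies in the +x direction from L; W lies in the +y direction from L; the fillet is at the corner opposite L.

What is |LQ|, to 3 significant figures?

50.2

L is at the origin; LK is horizontal with |LK| = 55.4 and K on the +x side, so K = (55.4, 0.00). L and W share the same x with |LW| = 42.8 and W on the +y side, so W = (0.00, 42.8). The virtual corner opposite L is at (55.4, 42.8). Tangency of A1 to KF means the radius QF is perpendicular to KF and the tangent condition forces QJ to be normal to JW, with radius 14.2, so the center Q sits 14.2 in from both sides at Q = (41.2, 28.6). Then |LQ| = |Q − L| = 50.2.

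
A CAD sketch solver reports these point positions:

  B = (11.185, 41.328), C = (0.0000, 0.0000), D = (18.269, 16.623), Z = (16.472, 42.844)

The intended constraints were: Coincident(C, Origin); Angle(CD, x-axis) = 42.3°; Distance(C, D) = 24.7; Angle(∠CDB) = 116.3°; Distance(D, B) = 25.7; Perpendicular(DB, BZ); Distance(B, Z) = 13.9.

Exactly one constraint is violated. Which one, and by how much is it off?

Distance(B, Z) = 13.9 — off by 8.40.

C = (0.00, 0.00) ✓; CD at 42.30° ✓; |CD| = 24.70 ✓; ∠CDB = 116.3° ✓; |DB| = 25.70 ✓; ∠(DB, BZ) = 90.00° ✓; |BZ| = 5.500 ✗.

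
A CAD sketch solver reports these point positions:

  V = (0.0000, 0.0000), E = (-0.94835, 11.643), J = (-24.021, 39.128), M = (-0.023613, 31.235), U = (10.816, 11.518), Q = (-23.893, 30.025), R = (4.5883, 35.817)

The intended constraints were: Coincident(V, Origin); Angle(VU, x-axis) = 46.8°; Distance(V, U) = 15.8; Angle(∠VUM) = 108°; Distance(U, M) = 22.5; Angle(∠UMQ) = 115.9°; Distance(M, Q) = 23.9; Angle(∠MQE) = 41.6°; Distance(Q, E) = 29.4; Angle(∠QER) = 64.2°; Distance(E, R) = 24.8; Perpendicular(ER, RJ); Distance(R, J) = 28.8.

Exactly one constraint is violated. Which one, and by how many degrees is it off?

Perpendicular(ER, RJ) — off by 6.30°.

V = (0.00, 0.00) ✓; VU at 46.80° ✓; |VU| = 15.80 ✓; ∠VUM = 108.0° ✓; |UM| = 22.50 ✓; ∠UMQ = 115.9° ✓; |MQ| = 23.90 ✓; ∠MQE = 41.60° ✓; |QE| = 29.40 ✓; ∠QER = 64.20° ✓; |ER| = 24.80 ✓; ∠(ER, RJ) = 96.30° ✗; |RJ| = 28.80 ✓.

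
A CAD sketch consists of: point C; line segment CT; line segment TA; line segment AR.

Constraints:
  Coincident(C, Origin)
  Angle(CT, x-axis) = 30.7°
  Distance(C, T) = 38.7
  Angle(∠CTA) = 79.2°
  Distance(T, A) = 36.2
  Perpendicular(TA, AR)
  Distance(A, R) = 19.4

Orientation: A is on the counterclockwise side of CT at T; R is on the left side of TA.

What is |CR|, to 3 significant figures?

34.4

∠CTA = 79.2°, so TA runs at 30.7° + (180° − 79.2°) = 132° from the x-axis; with |TA| = 36.2, A = T + 36.2·(cos 132°, sin 132°) = (9.29, 46.9). TA ⟂ AR; with |AR| = 19.4 on the left of TA, R = A + 19.4·(-0.749, -0.663) = (-5.24, 34.0). Then |CR| = |R − C| = 34.4.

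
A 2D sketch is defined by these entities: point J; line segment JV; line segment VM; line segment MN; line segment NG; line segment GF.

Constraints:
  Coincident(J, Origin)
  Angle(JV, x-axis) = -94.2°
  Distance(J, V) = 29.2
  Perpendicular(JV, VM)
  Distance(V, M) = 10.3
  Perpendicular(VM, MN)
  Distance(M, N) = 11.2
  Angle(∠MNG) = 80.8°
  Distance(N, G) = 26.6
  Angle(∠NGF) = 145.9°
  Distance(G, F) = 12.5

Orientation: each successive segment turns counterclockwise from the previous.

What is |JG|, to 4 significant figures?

27.38

The perpendicularity gives MN at right angles to VM, so MN runs at 85.80°; with |MN| = 11.2, N = (8.954, -18.71). ∠MNG = 80.8° gives NG at -175.0° from the x-axis; with |NG| = 26.6, G = (-17.54, -21.02). Then |JG| = |G − J| = 27.38.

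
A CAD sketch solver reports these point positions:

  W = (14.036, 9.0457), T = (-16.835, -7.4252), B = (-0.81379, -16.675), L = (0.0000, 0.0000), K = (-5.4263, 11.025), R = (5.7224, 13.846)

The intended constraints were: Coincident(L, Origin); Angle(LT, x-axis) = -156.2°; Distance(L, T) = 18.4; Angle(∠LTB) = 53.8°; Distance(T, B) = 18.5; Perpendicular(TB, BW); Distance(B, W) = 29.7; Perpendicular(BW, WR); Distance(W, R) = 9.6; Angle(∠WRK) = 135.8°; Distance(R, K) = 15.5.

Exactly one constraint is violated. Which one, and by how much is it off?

Distance(R, K) = 15.5 — off by 4.00.

L = (0.00, 0.00) ✓; LT at -156.2° ✓; |LT| = 18.40 ✓; ∠LTB = 53.80° ✓; |TB| = 18.50 ✓; ∠(TB, BW) = 90.00° ✓; |BW| = 29.70 ✓; ∠(BW, WR) = 90.00° ✓; |WR| = 9.600 ✓; ∠WRK = 135.8° ✓; |RK| = 11.50 ✗.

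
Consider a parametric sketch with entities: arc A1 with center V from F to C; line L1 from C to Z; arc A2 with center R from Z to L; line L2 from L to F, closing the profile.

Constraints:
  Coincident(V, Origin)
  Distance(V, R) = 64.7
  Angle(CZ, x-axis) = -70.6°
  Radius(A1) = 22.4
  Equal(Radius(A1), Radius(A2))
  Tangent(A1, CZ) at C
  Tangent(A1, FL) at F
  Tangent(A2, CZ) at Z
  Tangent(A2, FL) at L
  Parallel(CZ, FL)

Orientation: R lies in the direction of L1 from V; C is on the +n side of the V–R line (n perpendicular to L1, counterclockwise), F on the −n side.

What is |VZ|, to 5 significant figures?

68.468

The slot axis is L1's direction at -70.6°, so u = (cos -70.6°, sin -70.6°) = (0.33216, -0.94322) and n = (−sin -70.6°, cos -70.6°) = (0.94322, 0.33216). V is at the origin and R lies 64.7 along u from V, so R = 64.7·u = (21.491, -61.027). Tangency of A1 to both parallel lines with radius 22.4 puts C and F at V ± 22.4·n: C = (21.128, 7.4404), F = (-21.128, -7.4404). Equal radii place Z and L the same way about R: Z = R + 22.4·n = (42.619, -53.586), L = R − 22.4·n = (0.36264, -68.467). Then |VZ| = |Z − V| = 68.468.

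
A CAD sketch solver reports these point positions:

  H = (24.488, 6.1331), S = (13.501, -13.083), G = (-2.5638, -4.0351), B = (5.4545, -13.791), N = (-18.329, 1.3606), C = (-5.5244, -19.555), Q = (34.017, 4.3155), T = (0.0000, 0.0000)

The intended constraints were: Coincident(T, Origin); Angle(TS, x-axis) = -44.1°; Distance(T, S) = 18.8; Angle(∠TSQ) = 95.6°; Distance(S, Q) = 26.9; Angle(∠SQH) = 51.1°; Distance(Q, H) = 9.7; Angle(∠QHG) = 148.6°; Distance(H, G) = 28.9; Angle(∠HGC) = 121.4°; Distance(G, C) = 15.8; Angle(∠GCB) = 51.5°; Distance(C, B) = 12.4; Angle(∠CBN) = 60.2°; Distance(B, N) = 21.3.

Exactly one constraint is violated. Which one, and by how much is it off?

Distance(B, N) = 21.3 — off by 6.90.

T = (0.00, 0.00) ✓; TS at -44.10° ✓; |TS| = 18.80 ✓; ∠TSQ = 95.60° ✓; |SQ| = 26.90 ✓; ∠SQH = 51.10° ✓; |QH| = 9.701 ✓; ∠QHG = 148.6° ✓; |HG| = 28.90 ✓; ∠HGC = 121.4° ✓; |GC| = 15.80 ✓; ∠GCB = 51.50° ✓; |CB| = 12.40 ✓; ∠CBN = 60.20° ✓; |BN| = 28.20 ✗.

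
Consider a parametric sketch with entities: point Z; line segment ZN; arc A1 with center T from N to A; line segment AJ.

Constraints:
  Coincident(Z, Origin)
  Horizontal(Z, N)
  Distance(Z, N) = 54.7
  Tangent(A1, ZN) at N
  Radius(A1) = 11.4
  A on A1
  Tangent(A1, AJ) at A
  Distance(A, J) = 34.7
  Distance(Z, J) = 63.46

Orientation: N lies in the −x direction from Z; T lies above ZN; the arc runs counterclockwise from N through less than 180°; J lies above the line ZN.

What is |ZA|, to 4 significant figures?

44.80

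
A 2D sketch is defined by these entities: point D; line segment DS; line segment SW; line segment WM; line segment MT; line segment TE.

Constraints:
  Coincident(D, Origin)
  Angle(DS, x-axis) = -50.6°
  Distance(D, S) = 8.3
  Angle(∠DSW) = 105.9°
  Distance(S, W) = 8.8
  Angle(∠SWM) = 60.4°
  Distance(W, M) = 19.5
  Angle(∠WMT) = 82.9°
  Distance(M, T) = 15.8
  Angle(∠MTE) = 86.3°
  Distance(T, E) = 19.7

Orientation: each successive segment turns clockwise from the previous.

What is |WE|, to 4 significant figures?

12.12

D is at the origin; DS runs at -50.6° with length 8.3, so S = (5.268, -6.414). ∠DSW = 105.9° gives SW at -124.7° from the x-axis; with |SW| = 8.8, W = (0.2586, -13.65). ∠SWM = 60.4° gives WM at 115.7° from the x-axis; with |WM| = 19.5, M = (-8.198, 3.922). ∠WMT = 82.9° gives MT at 18.60° from the x-axis; with |MT| = 15.8, T = (6.777, 8.962). ∠MTE = 86.3° gives TE at -75.10° from the x-axis; with |TE| = 19.7, E = (11.84, -10.08). Then |WE| = |E − W| = 12.12.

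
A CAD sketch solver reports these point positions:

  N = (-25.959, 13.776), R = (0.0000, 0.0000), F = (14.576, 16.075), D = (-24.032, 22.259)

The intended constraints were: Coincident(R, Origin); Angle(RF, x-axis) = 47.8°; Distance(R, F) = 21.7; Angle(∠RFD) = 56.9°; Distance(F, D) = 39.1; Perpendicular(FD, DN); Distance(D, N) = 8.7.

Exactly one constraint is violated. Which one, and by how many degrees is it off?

Perpendicular(FD, DN) — off by 3.70°.

R = (0.00, 0.00) ✓; RF at 47.80° ✓; |RF| = 21.70 ✓; ∠RFD = 56.90° ✓; |FD| = 39.10 ✓; ∠(FD, DN) = 86.30° ✗; |DN| = 8.699 ✓.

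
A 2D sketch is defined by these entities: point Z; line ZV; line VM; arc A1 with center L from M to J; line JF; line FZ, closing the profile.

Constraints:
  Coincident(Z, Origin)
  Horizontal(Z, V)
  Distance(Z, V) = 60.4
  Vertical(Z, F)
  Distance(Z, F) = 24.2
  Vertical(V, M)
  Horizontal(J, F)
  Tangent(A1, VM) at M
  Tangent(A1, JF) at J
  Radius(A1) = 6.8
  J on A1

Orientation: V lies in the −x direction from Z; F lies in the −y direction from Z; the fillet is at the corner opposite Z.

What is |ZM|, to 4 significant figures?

62.86

The virtual corner opposite Z is at (-60.40, -24.20). Since A1 is tangent to VM there, LM ⟂ VM and since A1 is tangent to JF there, LJ ⟂ JF, with radius 6.8, so the center L sits 6.8 in from both sides at L = (-53.60, -17.40). That places the tangent points at M = (-60.40, -17.40) on VM and J = (-53.60, -24.20) on JF. Then |ZM| = |M − Z| = 62.86.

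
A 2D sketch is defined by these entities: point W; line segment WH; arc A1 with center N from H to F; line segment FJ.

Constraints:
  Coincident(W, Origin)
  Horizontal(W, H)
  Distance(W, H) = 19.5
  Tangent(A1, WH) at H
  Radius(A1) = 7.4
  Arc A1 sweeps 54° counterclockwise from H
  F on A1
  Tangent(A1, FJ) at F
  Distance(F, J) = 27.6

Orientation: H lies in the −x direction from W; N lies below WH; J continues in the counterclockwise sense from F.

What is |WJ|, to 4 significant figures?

48.82

W is at the origin; W and H share the same y with |WH| = 19.5 and H on the −x side, so H = (-19.50, 0.000). The tangent condition forces NH to be normal to WH, so N = H + (0, -7.4) = (-19.50, -7.400). On A1, H sits at bearing 90° from N; a 54° counterclockwise sweep puts F at bearing 144°, so F = N + 7.4·(cos 144°, sin 144°) = (-25.49, -3.050). The tangent condition forces NF to be normal to FJ, so FJ runs along (−sin 144°, cos 144°); with |FJ| = 27.6, J = (-41.71, -25.38). Then |WJ| = |J − W| = 48.82.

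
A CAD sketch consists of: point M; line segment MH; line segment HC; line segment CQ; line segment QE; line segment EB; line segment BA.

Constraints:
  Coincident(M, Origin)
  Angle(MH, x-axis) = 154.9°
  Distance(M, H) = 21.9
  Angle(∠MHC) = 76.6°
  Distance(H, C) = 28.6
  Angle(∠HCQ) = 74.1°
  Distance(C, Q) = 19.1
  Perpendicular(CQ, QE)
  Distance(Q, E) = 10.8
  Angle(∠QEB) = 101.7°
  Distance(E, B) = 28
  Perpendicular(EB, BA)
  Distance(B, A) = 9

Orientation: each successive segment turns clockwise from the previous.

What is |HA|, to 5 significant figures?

26.775

M is at the origin; MH runs at 154.9° with length 21.9, so H = (-19.832, 9.2900). ∠MHC = 76.6° gives HC at 51.500° from the x-axis; with |HC| = 28.6, C = (-2.0280, 31.673). ∠HCQ = 74.1° gives CQ at -54.400° from the x-axis; with |CQ| = 19.1, Q = (9.0905, 16.142). CQ ⟂ QE, so QE runs at -144.40°; with |QE| = 10.8, E = (0.30902, 9.8554). ∠QEB = 101.7° gives EB at 137.30° from the x-axis; with |EB| = 28.0, B = (-20.269, 28.844). The perpendicularity gives BA at right angles to EB, so BA runs at 47.300°; with |BA| = 9.0, A = (-14.165, 35.458). Then |HA| = |A − H| = 26.775.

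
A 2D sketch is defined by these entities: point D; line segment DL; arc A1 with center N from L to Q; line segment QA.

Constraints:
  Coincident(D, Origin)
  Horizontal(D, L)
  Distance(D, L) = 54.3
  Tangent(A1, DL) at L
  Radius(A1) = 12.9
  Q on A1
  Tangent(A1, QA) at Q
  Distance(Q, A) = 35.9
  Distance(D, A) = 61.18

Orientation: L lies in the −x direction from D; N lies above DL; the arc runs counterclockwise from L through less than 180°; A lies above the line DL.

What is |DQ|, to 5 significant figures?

43.098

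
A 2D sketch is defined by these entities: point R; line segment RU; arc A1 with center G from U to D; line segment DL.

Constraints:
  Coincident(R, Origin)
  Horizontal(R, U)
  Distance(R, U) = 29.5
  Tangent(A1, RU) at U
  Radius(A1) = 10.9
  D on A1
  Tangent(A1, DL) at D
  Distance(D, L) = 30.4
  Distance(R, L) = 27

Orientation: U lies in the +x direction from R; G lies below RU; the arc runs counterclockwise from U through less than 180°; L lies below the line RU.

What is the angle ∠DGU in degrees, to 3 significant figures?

49.5°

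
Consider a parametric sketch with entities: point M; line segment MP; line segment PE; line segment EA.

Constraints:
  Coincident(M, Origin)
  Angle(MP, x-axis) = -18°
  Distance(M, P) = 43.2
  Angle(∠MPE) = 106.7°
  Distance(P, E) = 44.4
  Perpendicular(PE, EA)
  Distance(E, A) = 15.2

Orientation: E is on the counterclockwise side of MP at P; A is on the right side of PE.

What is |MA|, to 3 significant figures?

80.2

∠MPE = 106.7°, so PE runs at -18.0° + (180° − 106.7°) = 55.3° from the x-axis; with |PE| = 44.4, E = P + 44.4·(cos 55.3°, sin 55.3°) = (66.4, 23.2). PE ⟂ EA; with |EA| = 15.2 on the right of PE, A = E + 15.2·(0.822, -0.569) = (78.9, 14.5). Then |MA| = |A − M| = 80.2.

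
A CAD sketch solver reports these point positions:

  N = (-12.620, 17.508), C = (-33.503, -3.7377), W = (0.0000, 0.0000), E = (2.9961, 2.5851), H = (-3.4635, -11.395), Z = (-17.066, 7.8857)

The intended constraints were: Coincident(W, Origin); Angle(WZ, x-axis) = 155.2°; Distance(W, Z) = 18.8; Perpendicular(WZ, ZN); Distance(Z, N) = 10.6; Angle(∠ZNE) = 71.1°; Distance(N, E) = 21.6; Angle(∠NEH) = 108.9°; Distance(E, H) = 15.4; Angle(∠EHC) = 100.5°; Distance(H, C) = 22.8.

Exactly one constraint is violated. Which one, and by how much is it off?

Distance(H, C) = 22.8 — off by 8.20.

W = (0.00, 0.00) ✓; WZ at 155.2° ✓; |WZ| = 18.80 ✓; ∠(WZ, ZN) = 90.00° ✓; |ZN| = 10.60 ✓; ∠ZNE = 71.10° ✓; |NE| = 21.60 ✓; ∠NEH = 108.9° ✓; |EH| = 15.40 ✓; ∠EHC = 100.5° ✓; |HC| = 31.00 ✗.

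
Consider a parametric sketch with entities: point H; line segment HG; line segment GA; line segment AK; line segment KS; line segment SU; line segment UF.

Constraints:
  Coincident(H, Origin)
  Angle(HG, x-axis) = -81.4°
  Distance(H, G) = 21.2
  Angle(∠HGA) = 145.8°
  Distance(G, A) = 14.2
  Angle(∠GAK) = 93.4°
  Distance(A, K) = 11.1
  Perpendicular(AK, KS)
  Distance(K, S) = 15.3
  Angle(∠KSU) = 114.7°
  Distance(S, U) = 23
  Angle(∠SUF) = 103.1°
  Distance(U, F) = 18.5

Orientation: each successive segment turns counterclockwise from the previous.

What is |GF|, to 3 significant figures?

20.7

H is at the origin; HG runs at -81.4° with length 21.2, so G = (3.17, -21.0). ∠HGA = 145.8° gives GA at -47.2° from the x-axis; with |GA| = 14.2, A = (12.8, -31.4). ∠GAK = 93.4° gives AK at 39.4° from the x-axis; with |AK| = 11.1, K = (21.4, -24.3). AK is perpendicular to KS, so KS runs at 129°; with |KS| = 15.3, S = (11.7, -12.5). ∠KSU = 114.7° gives SU at -165° from the x-axis; with |SU| = 23.0, U = (-10.6, -18.3). ∠SUF = 103.1° gives UF at -88.4° from the x-axis; with |UF| = 18.5, F = (-10.0, -36.8). Then |GF| = |F − G| = 20.7.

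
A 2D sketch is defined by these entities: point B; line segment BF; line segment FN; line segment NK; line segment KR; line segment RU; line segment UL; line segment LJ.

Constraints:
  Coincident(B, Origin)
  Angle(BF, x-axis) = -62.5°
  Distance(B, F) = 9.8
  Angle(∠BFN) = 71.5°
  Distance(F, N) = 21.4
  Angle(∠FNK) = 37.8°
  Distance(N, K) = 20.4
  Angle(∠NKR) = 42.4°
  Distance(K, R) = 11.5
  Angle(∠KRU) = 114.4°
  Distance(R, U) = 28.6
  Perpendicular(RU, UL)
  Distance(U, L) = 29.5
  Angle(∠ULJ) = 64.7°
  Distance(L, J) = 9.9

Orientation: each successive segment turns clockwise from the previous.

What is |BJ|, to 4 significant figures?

31.63

RU is perpendicular to UL, so UL runs at 113.6°; with |UL| = 29.5, L = (-40.83, 6.914). ∠ULJ = 64.7° gives LJ at -1.700° from the x-axis; with |LJ| = 9.9, J = (-30.93, 6.621). Then |BJ| = |J − B| = 31.63.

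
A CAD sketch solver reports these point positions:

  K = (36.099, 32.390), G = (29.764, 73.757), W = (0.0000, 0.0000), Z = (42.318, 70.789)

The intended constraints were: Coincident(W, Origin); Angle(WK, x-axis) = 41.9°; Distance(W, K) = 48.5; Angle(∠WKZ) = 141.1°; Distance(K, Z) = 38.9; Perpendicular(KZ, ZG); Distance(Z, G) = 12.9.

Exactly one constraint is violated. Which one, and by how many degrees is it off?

Perpendicular(KZ, ZG) — off by 4.10°.

W = (0.00, 0.00) ✓; WK at 41.90° ✓; |WK| = 48.50 ✓; ∠WKZ = 141.1° ✓; |KZ| = 38.90 ✓; ∠(KZ, ZG) = 85.90° ✗; |ZG| = 12.90 ✓.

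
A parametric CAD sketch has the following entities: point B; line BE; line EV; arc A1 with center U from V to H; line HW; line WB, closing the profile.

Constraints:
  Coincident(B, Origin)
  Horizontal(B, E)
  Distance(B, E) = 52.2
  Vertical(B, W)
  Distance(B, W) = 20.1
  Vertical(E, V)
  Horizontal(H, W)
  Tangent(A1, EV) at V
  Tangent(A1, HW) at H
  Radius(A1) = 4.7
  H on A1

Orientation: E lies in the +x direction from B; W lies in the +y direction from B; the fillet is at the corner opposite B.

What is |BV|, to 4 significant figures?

54.42

The virtual corner opposite B is at (52.20, 20.10). Tangency of A1 to EV means the radius UV is perpendicular to EV and A1 meets HW tangentially, so UH is at right angles to HW, with radius 4.7, so the center U sits 4.7 in from both sides at U = (47.50, 15.40). That places the tangent points at V = (52.20, 15.40) on EV and H = (47.50, 20.10) on HW. Then |BV| = |V − B| = 54.42.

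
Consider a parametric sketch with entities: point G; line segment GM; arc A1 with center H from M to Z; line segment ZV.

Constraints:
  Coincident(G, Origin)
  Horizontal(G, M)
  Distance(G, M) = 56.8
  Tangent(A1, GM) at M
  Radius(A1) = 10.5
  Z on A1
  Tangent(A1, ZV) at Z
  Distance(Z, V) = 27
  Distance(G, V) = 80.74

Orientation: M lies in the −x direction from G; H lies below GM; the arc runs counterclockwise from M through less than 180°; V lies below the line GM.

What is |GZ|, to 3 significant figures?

67.5

Checks: |HZ| = 10.50 ✓; ∠(HZ, ZV) = 90.00° ✓; |ZV| = 27.00 ✓; |GV| = 80.74 ✓.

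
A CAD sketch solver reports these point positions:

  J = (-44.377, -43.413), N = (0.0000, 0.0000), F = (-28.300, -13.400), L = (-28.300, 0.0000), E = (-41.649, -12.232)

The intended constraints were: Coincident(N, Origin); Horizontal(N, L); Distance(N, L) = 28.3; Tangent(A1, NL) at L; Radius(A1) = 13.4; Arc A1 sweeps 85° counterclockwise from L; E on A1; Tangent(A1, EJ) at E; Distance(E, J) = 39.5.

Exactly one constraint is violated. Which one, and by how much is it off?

Distance(E, J) = 39.5 — off by 8.20.

N = (0.00, 0.00) ✓; N.y = 0.00, L.y = 0.00 ✓; |NL| = 28.30 ✓; ∠(FL, LN) = 90.00° ✓; |FL| = 13.40 ✓; bearing(F→E) − bearing(F→L) = 85.00° ✓; |FE| = 13.40 ✓; ∠(FE, EJ) = 90.00° ✓; |EJ| = 31.30 ✗.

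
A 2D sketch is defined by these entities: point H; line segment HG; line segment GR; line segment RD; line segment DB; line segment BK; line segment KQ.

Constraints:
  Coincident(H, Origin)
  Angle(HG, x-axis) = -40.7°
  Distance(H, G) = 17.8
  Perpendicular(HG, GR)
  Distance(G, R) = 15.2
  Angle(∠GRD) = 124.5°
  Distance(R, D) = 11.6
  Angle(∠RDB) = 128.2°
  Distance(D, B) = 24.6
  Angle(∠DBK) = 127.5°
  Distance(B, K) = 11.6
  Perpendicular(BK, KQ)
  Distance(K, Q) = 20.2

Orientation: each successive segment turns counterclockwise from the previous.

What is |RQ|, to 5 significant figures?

25.954

∠DBK = 127.5° gives BK at -150.90° from the x-axis; with |BK| = 11.6, K = (-12.269, 15.260). BK is perpendicular to KQ, so KQ runs at -60.900°; with |KQ| = 20.2, Q = (-2.4450, -2.3904). Then |RQ| = |Q − R| = 25.954.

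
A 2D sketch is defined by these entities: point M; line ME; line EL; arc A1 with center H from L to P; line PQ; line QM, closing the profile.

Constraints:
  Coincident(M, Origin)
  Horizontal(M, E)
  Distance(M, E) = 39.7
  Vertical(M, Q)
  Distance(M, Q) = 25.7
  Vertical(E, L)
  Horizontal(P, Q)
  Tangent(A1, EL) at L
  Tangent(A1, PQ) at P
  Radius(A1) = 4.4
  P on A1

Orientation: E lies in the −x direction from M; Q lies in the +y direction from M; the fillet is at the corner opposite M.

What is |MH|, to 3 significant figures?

41.2

M is at the origin; ME is horizontal with |ME| = 39.7 and E on the −x side, so E = (-39.7, 0.00). MQ is vertical with |MQ| = 25.7 and Q on the +y side, so Q = (0.00, 25.7). The virtual corner opposite M is at (-39.7, 25.7). Since A1 is tangent to EL there, HL ⟂ EL and since A1 is tangent to PQ there, HP ⟂ PQ, with radius 4.4, so the center H sits 4.4 in from both sides at H = (-35.3, 21.3). Then |MH| = |H − M| = 41.2.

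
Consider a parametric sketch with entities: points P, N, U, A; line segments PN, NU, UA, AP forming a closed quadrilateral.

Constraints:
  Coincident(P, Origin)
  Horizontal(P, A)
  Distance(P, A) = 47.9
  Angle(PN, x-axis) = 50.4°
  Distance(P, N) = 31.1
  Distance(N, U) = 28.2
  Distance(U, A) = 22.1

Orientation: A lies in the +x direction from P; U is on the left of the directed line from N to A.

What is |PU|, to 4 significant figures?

52.81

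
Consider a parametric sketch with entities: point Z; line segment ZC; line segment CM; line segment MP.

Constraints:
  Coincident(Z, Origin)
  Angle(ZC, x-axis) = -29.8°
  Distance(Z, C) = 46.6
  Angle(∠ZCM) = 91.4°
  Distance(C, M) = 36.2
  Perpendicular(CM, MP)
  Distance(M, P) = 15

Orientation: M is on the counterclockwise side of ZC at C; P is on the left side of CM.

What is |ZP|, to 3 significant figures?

48.9

Z is at the origin; ZC runs at -29.8° with length 46.6, so C = 46.6·(cos -29.8°, sin -29.8°) = (40.4, -23.2). ∠ZCM = 91.4°, so CM runs at -29.8° + (180° − 91.4°) = 58.8° from the x-axis; with |CM| = 36.2, M = C + 36.2·(cos 58.8°, sin 58.8°) = (59.2, 7.81). CM ⟂ MP; with |MP| = 15.0 on the left of CM, P = M + 15.0·(-0.855, 0.518) = (46.4, 15.6). Then |ZP| = |P − Z| = 48.9.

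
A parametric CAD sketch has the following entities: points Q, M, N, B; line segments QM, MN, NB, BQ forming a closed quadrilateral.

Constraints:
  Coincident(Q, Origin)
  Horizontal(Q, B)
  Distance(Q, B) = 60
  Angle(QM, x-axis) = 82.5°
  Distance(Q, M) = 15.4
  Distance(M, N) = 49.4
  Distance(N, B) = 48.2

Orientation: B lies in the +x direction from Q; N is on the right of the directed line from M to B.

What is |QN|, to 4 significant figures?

37.16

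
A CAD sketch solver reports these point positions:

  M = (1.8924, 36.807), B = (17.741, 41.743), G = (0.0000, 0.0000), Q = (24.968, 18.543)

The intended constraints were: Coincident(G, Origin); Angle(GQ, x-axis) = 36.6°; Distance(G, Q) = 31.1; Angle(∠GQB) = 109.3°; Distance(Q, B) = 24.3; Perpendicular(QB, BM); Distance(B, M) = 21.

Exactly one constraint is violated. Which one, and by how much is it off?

Distance(B, M) = 21 — off by 4.40.

G = (0.00, 0.00) ✓; GQ at 36.60° ✓; |GQ| = 31.10 ✓; ∠GQB = 109.3° ✓; |QB| = 24.30 ✓; ∠(QB, BM) = 90.00° ✓; |BM| = 16.60 ✗.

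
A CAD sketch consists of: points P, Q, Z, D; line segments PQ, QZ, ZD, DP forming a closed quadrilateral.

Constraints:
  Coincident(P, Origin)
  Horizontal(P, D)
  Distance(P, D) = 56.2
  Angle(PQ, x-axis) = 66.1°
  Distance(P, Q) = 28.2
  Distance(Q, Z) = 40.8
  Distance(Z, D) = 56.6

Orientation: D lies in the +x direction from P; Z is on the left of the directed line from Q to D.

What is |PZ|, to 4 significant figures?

67.82

Checks: |QZ| = 40.80 ✓; |ZD| = 56.60 ✓.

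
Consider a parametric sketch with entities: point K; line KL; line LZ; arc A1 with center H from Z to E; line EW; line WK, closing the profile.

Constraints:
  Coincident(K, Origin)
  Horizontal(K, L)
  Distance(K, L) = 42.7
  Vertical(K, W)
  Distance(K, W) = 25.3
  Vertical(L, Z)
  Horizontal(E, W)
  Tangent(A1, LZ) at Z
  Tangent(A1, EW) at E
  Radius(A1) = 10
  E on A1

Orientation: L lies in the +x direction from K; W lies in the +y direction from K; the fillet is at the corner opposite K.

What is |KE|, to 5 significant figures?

41.345

K is at the origin; K and L share the same y with |KL| = 42.7 and L on the +x side, so L = (42.700, 0.0000). KW is vertical with |KW| = 25.3 and W on the +y side, so W = (0.0000, 25.300). The virtual corner opposite K is at (42.700, 25.300). The tangent condition forces HZ to be normal to LZ and A1 meets EW tangentially, so HE is at right angles to EW, with radius 10.0, so the center H sits 10.0 in from both sides at H = (32.700, 15.300). That places the tangent points at Z = (42.700, 15.300) on LZ and E = (32.700, 25.300) on EW. Then |KE| = |E − K| = 41.345.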